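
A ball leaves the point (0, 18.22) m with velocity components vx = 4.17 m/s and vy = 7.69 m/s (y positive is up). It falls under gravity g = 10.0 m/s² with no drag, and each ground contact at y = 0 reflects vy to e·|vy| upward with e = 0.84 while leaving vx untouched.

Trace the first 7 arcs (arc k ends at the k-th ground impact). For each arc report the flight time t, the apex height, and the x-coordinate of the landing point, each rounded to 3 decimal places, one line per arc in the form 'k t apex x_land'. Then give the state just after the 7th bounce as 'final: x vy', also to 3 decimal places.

Arc 1: start y=18.220, vy=7.690 → t=2.827, apex=21.177, x_land=11.789, impact vy=-20.580
  bounce: vy ← 0.84·20.580 = 17.287
Arc 2: start y=0.000, vy=17.287 → t=3.457, apex=14.942, x_land=26.206, impact vy=-17.287
  bounce: vy ← 0.84·17.287 = 14.521
Arc 3: start y=0.000, vy=14.521 → t=2.904, apex=10.543, x_land=38.317, impact vy=-14.521
  bounce: vy ← 0.84·14.521 = 12.198
Arc 4: start y=0.000, vy=12.198 → t=2.440, apex=7.439, x_land=48.490, impact vy=-12.198
  bounce: vy ← 0.84·12.198 = 10.246
Arc 5: start y=0.000, vy=10.246 → t=2.049, apex=5.249, x_land=57.035, impact vy=-10.246
  bounce: vy ← 0.84·10.246 = 8.607
Arc 6: start y=0.000, vy=8.607 → t=1.721, apex=3.704, x_land=64.213, impact vy=-8.607
  bounce: vy ← 0.84·8.607 = 7.230
Arc 7: start y=0.000, vy=7.230 → t=1.446, apex=2.613, x_land=70.243, impact vy=-7.230
  bounce: vy ← 0.84·7.230 = 6.073

1 2.827 21.177 11.789
2 3.457 14.942 26.206
3 2.904 10.543 38.317
4 2.440 7.439 48.490
5 2.049 5.249 57.035
6 1.721 3.704 64.213
7 1.446 2.613 70.243
final: 70.243 6.073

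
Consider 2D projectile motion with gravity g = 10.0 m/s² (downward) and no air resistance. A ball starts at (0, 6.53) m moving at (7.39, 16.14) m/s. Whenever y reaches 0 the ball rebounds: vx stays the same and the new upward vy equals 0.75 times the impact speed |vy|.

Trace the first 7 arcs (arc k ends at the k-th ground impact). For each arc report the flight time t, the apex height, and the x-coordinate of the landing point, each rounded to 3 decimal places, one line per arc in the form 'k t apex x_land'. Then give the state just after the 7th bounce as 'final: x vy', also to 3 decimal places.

Arc 1: start y=6.530, vy=16.140 → t=3.592, apex=19.555, x_land=26.542, impact vy=-19.776
  bounce: vy ← 0.75·19.776 = 14.832
Arc 2: start y=0.000, vy=14.832 → t=2.966, apex=11.000, x_land=48.464, impact vy=-14.832
  bounce: vy ← 0.75·14.832 = 11.124
Arc 3: start y=0.000, vy=11.124 → t=2.225, apex=6.187, x_land=64.906, impact vy=-11.124
  bounce: vy ← 0.75·11.124 = 8.343
Arc 4: start y=0.000, vy=8.343 → t=1.669, apex=3.480, x_land=77.237, impact vy=-8.343
  bounce: vy ← 0.75·8.343 = 6.257
Arc 5: start y=0.000, vy=6.257 → t=1.251, apex=1.958, x_land=86.485, impact vy=-6.257
  bounce: vy ← 0.75·6.257 = 4.693
Arc 6: start y=0.000, vy=4.693 → t=0.939, apex=1.101, x_land=93.421, impact vy=-4.693
  bounce: vy ← 0.75·4.693 = 3.520
Arc 7: start y=0.000, vy=3.520 → t=0.704, apex=0.619, x_land=98.623, impact vy=-3.520
  bounce: vy ← 0.75·3.520 = 2.640

1 3.592 19.555 26.542
2 2.966 11.000 48.464
3 2.225 6.187 64.906
4 1.669 3.480 77.237
5 1.251 1.958 86.485
6 0.939 1.101 93.421
7 0.704 0.619 98.623
final: 98.623 2.640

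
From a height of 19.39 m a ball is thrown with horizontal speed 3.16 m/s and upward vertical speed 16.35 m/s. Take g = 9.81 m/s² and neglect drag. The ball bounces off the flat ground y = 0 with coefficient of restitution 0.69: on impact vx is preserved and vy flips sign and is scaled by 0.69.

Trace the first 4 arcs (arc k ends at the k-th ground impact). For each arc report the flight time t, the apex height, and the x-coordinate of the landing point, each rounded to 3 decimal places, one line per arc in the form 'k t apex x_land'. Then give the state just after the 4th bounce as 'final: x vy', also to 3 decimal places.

1 4.261 33.015 13.465
2 3.580 15.718 24.779
3 2.470 7.484 32.585
4 1.705 3.563 37.971
final: 37.971 5.769

Arc 1: start y=19.390, vy=16.350 → t=4.261, apex=33.015, x_land=13.465, impact vy=-25.451
  bounce: vy ← 0.69·25.451 = 17.561
Arc 2: start y=0.000, vy=17.561 → t=3.580, apex=15.718, x_land=24.779, impact vy=-17.561
  bounce: vy ← 0.69·17.561 = 12.117
Arc 3: start y=0.000, vy=12.117 → t=2.470, apex=7.484, x_land=32.585, impact vy=-12.117
  bounce: vy ← 0.69·12.117 = 8.361
Arc 4: start y=0.000, vy=8.361 → t=1.705, apex=3.563, x_land=37.971, impact vy=-8.361
  bounce: vy ← 0.69·8.361 = 5.769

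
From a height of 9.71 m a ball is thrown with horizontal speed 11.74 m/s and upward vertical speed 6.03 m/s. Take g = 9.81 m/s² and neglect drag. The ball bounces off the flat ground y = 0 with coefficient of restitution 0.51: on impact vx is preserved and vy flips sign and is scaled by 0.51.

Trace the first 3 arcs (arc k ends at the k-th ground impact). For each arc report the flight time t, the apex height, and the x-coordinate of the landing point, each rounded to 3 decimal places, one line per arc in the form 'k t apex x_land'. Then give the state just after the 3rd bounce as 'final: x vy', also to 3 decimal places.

1 2.150 11.563 25.242
2 1.566 3.008 43.628
3 0.799 0.782 53.005
final: 53.005 1.998

Arc 1: start y=9.710, vy=6.030 → t=2.150, apex=11.563, x_land=25.242, impact vy=-15.062
  bounce: vy ← 0.51·15.062 = 7.682
Arc 2: start y=0.000, vy=7.682 → t=1.566, apex=3.008, x_land=43.628, impact vy=-7.682
  bounce: vy ← 0.51·7.682 = 3.918
Arc 3: start y=0.000, vy=3.918 → t=0.799, apex=0.782, x_land=53.005, impact vy=-3.918
  bounce: vy ← 0.51·3.918 = 1.998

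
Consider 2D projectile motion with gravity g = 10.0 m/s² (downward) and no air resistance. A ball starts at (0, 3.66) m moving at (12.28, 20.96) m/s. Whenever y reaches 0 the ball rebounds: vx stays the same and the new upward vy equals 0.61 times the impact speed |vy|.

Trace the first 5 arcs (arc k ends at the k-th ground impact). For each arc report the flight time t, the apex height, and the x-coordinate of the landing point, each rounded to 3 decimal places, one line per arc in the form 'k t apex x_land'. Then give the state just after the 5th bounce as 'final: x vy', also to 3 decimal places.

Arc 1: start y=3.660, vy=20.960 → t=4.360, apex=25.626, x_land=53.539, impact vy=-22.639
  bounce: vy ← 0.61·22.639 = 13.810
Arc 2: start y=0.000, vy=13.810 → t=2.762, apex=9.535, x_land=87.456, impact vy=-13.810
  bounce: vy ← 0.61·13.810 = 8.424
Arc 3: start y=0.000, vy=8.424 → t=1.685, apex=3.548, x_land=108.145, impact vy=-8.424
  bounce: vy ← 0.61·8.424 = 5.139
Arc 4: start y=0.000, vy=5.139 → t=1.028, apex=1.320, x_land=120.766, impact vy=-5.139
  bounce: vy ← 0.61·5.139 = 3.135
Arc 5: start y=0.000, vy=3.135 → t=0.627, apex=0.491, x_land=128.464, impact vy=-3.135
  bounce: vy ← 0.61·3.135 = 1.912

1 4.360 25.626 53.539
2 2.762 9.535 87.456
3 1.685 3.548 108.145
4 1.028 1.320 120.766
5 0.627 0.491 128.464
final: 128.464 1.912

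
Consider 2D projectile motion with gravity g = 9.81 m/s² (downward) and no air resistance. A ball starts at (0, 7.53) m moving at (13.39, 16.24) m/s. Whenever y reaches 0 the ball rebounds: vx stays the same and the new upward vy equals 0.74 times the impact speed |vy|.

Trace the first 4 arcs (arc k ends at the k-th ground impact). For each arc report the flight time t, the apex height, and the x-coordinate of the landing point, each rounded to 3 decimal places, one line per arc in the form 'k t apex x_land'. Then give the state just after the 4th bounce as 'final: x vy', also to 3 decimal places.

1 3.723 20.972 49.854
2 3.060 11.484 90.832
3 2.265 6.289 121.155
4 1.676 3.444 143.594
final: 143.594 6.083

Arc 1: start y=7.530, vy=16.240 → t=3.723, apex=20.972, x_land=49.854, impact vy=-20.285
  bounce: vy ← 0.74·20.285 = 15.011
Arc 2: start y=0.000, vy=15.011 → t=3.060, apex=11.484, x_land=90.832, impact vy=-15.011
  bounce: vy ← 0.74·15.011 = 11.108
Arc 3: start y=0.000, vy=11.108 → t=2.265, apex=6.289, x_land=121.155, impact vy=-11.108
  bounce: vy ← 0.74·11.108 = 8.220
Arc 4: start y=0.000, vy=8.220 → t=1.676, apex=3.444, x_land=143.594, impact vy=-8.220
  bounce: vy ← 0.74·8.220 = 6.083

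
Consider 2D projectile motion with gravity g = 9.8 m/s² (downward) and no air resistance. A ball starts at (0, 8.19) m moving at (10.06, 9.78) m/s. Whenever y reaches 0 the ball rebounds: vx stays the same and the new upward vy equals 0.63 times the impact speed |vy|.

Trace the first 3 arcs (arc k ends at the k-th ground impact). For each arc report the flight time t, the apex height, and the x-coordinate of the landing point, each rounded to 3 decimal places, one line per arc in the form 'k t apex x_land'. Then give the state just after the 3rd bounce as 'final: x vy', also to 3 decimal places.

1 2.631 13.070 26.469
2 2.058 5.187 47.171
3 1.296 2.059 60.213
final: 60.213 4.002

Arc 1: start y=8.190, vy=9.780 → t=2.631, apex=13.070, x_land=26.469, impact vy=-16.005
  bounce: vy ← 0.63·16.005 = 10.083
Arc 2: start y=0.000, vy=10.083 → t=2.058, apex=5.187, x_land=47.171, impact vy=-10.083
  bounce: vy ← 0.63·10.083 = 6.353
Arc 3: start y=0.000, vy=6.353 → t=1.296, apex=2.059, x_land=60.213, impact vy=-6.353
  bounce: vy ← 0.63·6.353 = 4.002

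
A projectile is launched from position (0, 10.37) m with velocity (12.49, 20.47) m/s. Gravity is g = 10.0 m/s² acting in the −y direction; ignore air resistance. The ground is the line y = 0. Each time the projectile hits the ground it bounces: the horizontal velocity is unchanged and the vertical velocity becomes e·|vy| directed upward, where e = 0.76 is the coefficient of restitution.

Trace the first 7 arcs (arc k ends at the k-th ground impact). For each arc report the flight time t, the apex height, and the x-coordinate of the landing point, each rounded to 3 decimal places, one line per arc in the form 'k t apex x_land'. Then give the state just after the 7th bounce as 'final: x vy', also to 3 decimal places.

Arc 1: start y=10.370, vy=20.470 → t=4.550, apex=31.321, x_land=56.828, impact vy=-25.028
  bounce: vy ← 0.76·25.028 = 19.022
Arc 2: start y=0.000, vy=19.022 → t=3.804, apex=18.091, x_land=104.343, impact vy=-19.022
  bounce: vy ← 0.76·19.022 = 14.456
Arc 3: start y=0.000, vy=14.456 → t=2.891, apex=10.449, x_land=140.456, impact vy=-14.456
  bounce: vy ← 0.76·14.456 = 10.987
Arc 4: start y=0.000, vy=10.987 → t=2.197, apex=6.036, x_land=167.901, impact vy=-10.987
  bounce: vy ← 0.76·10.987 = 8.350
Arc 5: start y=0.000, vy=8.350 → t=1.670, apex=3.486, x_land=188.759, impact vy=-8.350
  bounce: vy ← 0.76·8.350 = 6.346
Arc 6: start y=0.000, vy=6.346 → t=1.269, apex=2.014, x_land=204.611, impact vy=-6.346
  bounce: vy ← 0.76·6.346 = 4.823
Arc 7: start y=0.000, vy=4.823 → t=0.965, apex=1.163, x_land=216.659, impact vy=-4.823
  bounce: vy ← 0.76·4.823 = 3.665

1 4.550 31.321 56.828
2 3.804 18.091 104.343
3 2.891 10.449 140.456
4 2.197 6.036 167.901
5 1.670 3.486 188.759
6 1.269 2.014 204.611
7 0.965 1.163 216.659
final: 216.659 3.665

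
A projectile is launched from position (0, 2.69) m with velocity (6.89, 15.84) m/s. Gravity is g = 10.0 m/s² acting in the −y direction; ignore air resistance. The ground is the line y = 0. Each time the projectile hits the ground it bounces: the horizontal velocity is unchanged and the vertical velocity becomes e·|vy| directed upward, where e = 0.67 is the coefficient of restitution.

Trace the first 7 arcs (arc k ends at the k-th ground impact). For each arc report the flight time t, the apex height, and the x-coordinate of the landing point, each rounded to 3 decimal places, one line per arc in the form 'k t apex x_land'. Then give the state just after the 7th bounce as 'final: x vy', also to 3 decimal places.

Arc 1: start y=2.690, vy=15.840 → t=3.330, apex=15.235, x_land=22.941, impact vy=-17.456
  bounce: vy ← 0.67·17.456 = 11.695
Arc 2: start y=0.000, vy=11.695 → t=2.339, apex=6.839, x_land=39.057, impact vy=-11.695
  bounce: vy ← 0.67·11.695 = 7.836
Arc 3: start y=0.000, vy=7.836 → t=1.567, apex=3.070, x_land=49.855, impact vy=-7.836
  bounce: vy ← 0.67·7.836 = 5.250
Arc 4: start y=0.000, vy=5.250 → t=1.050, apex=1.378, x_land=57.090, impact vy=-5.250
  bounce: vy ← 0.67·5.250 = 3.518
Arc 5: start y=0.000, vy=3.518 → t=0.704, apex=0.619, x_land=61.937, impact vy=-3.518
  bounce: vy ← 0.67·3.518 = 2.357
Arc 6: start y=0.000, vy=2.357 → t=0.471, apex=0.278, x_land=65.184, impact vy=-2.357
  bounce: vy ← 0.67·2.357 = 1.579
Arc 7: start y=0.000, vy=1.579 → t=0.316, apex=0.125, x_land=67.360, impact vy=-1.579
  bounce: vy ← 0.67·1.579 = 1.058

1 3.330 15.235 22.941
2 2.339 6.839 39.057
3 1.567 3.070 49.855
4 1.050 1.378 57.090
5 0.704 0.619 61.937
6 0.471 0.278 65.184
7 0.316 0.125 67.360
final: 67.360 1.058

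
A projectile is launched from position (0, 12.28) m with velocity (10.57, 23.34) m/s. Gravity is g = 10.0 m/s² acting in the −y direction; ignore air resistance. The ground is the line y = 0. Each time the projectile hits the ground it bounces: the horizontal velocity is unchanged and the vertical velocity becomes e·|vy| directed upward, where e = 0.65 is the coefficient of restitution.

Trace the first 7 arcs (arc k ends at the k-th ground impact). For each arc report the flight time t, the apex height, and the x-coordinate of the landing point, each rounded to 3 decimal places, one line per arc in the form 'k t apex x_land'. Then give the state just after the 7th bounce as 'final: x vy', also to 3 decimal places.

Arc 1: start y=12.280, vy=23.340 → t=5.145, apex=39.518, x_land=54.386, impact vy=-28.113
  bounce: vy ← 0.65·28.113 = 18.274
Arc 2: start y=0.000, vy=18.274 → t=3.655, apex=16.696, x_land=93.017, impact vy=-18.274
  bounce: vy ← 0.65·18.274 = 11.878
Arc 3: start y=0.000, vy=11.878 → t=2.376, apex=7.054, x_land=118.126, impact vy=-11.878
  bounce: vy ← 0.65·11.878 = 7.721
Arc 4: start y=0.000, vy=7.721 → t=1.544, apex=2.980, x_land=134.448, impact vy=-7.721
  bounce: vy ← 0.65·7.721 = 5.018
Arc 5: start y=0.000, vy=5.018 → t=1.004, apex=1.259, x_land=145.057, impact vy=-5.018
  bounce: vy ← 0.65·5.018 = 3.262
Arc 6: start y=0.000, vy=3.262 → t=0.652, apex=0.532, x_land=151.952, impact vy=-3.262
  bounce: vy ← 0.65·3.262 = 2.120
Arc 7: start y=0.000, vy=2.120 → t=0.424, apex=0.225, x_land=156.435, impact vy=-2.120
  bounce: vy ← 0.65·2.120 = 1.378

1 5.145 39.518 54.386
2 3.655 16.696 93.017
3 2.376 7.054 118.126
4 1.544 2.980 134.448
5 1.004 1.259 145.057
6 0.652 0.532 151.952
7 0.424 0.225 156.435
final: 156.435 1.378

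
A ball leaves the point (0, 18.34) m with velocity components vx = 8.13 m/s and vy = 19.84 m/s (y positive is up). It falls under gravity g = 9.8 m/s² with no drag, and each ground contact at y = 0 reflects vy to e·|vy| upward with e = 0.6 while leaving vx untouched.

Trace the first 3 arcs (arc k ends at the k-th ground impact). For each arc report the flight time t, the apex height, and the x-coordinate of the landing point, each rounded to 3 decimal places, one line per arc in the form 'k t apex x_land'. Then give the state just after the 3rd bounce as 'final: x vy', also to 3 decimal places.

1 4.825 38.423 39.225
2 3.360 13.832 66.544
3 2.016 4.980 82.936
final: 82.936 5.928

Arc 1: start y=18.340, vy=19.840 → t=4.825, apex=38.423, x_land=39.225, impact vy=-27.442
  bounce: vy ← 0.6·27.442 = 16.465
Arc 2: start y=0.000, vy=16.465 → t=3.360, apex=13.832, x_land=66.544, impact vy=-16.465
  bounce: vy ← 0.6·16.465 = 9.879
Arc 3: start y=0.000, vy=9.879 → t=2.016, apex=4.980, x_land=82.936, impact vy=-9.879
  bounce: vy ← 0.6·9.879 = 5.928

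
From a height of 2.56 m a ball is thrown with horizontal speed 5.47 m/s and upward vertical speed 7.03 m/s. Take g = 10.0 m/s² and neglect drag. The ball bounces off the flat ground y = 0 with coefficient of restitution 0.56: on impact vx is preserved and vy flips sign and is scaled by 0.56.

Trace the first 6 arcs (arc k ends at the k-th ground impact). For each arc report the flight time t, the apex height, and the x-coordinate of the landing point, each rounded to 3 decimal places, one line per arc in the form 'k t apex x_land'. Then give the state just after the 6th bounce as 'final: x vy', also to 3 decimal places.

Arc 1: start y=2.560, vy=7.030 → t=1.706, apex=5.031, x_land=9.332, impact vy=-10.031
  bounce: vy ← 0.56·10.031 = 5.617
Arc 2: start y=0.000, vy=5.617 → t=1.123, apex=1.578, x_land=15.478, impact vy=-5.617
  bounce: vy ← 0.56·5.617 = 3.146
Arc 3: start y=0.000, vy=3.146 → t=0.629, apex=0.495, x_land=18.919, impact vy=-3.146
  bounce: vy ← 0.56·3.146 = 1.762
Arc 4: start y=0.000, vy=1.762 → t=0.352, apex=0.155, x_land=20.846, impact vy=-1.762
  bounce: vy ← 0.56·1.762 = 0.986
Arc 5: start y=0.000, vy=0.986 → t=0.197, apex=0.049, x_land=21.926, impact vy=-0.986
  bounce: vy ← 0.56·0.986 = 0.552
Arc 6: start y=0.000, vy=0.552 → t=0.110, apex=0.015, x_land=22.530, impact vy=-0.552
  bounce: vy ← 0.56·0.552 = 0.309

1 1.706 5.031 9.332
2 1.123 1.578 15.478
3 0.629 0.495 18.919
4 0.352 0.155 20.846
5 0.197 0.049 21.926
6 0.110 0.015 22.530
final: 22.530 0.309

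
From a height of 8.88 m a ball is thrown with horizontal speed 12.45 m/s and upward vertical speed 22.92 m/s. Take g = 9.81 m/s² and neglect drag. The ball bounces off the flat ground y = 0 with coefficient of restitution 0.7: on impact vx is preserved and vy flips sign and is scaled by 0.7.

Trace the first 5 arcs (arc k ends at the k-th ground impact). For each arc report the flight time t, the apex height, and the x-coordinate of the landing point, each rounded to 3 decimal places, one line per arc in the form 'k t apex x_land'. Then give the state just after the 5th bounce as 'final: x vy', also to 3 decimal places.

Arc 1: start y=8.880, vy=22.920 → t=5.033, apex=35.655, x_land=62.655, impact vy=-26.449
  bounce: vy ← 0.7·26.449 = 18.514
Arc 2: start y=0.000, vy=18.514 → t=3.775, apex=17.471, x_land=109.648, impact vy=-18.514
  bounce: vy ← 0.7·18.514 = 12.960
Arc 3: start y=0.000, vy=12.960 → t=2.642, apex=8.561, x_land=142.544, impact vy=-12.960
  bounce: vy ← 0.7·12.960 = 9.072
Arc 4: start y=0.000, vy=9.072 → t=1.850, apex=4.195, x_land=165.571, impact vy=-9.072
  bounce: vy ← 0.7·9.072 = 6.350
Arc 5: start y=0.000, vy=6.350 → t=1.295, apex=2.055, x_land=181.690, impact vy=-6.350
  bounce: vy ← 0.7·6.350 = 4.445

1 5.033 35.655 62.655
2 3.775 17.471 109.648
3 2.642 8.561 142.544
4 1.850 4.195 165.571
5 1.295 2.055 181.690
final: 181.690 4.445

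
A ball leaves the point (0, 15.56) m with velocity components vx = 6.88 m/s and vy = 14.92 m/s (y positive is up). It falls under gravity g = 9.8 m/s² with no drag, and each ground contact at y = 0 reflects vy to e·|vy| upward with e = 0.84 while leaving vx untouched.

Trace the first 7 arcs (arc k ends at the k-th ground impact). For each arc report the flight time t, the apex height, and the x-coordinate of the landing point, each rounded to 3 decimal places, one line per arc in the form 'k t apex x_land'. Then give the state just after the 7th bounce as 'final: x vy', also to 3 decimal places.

Arc 1: start y=15.560, vy=14.920 → t=3.866, apex=26.917, x_land=26.600, impact vy=-22.969
  bounce: vy ← 0.84·22.969 = 19.294
Arc 2: start y=0.000, vy=19.294 → t=3.938, apex=18.993, x_land=53.690, impact vy=-19.294
  bounce: vy ← 0.84·19.294 = 16.207
Arc 3: start y=0.000, vy=16.207 → t=3.308, apex=13.401, x_land=76.446, impact vy=-16.207
  bounce: vy ← 0.84·16.207 = 13.614
Arc 4: start y=0.000, vy=13.614 → t=2.778, apex=9.456, x_land=95.561, impact vy=-13.614
  bounce: vy ← 0.84·13.614 = 11.436
Arc 5: start y=0.000, vy=11.436 → t=2.334, apex=6.672, x_land=111.618, impact vy=-11.436
  bounce: vy ← 0.84·11.436 = 9.606
Arc 6: start y=0.000, vy=9.606 → t=1.960, apex=4.708, x_land=125.105, impact vy=-9.606
  bounce: vy ← 0.84·9.606 = 8.069
Arc 7: start y=0.000, vy=8.069 → t=1.647, apex=3.322, x_land=136.435, impact vy=-8.069
  bounce: vy ← 0.84·8.069 = 6.778

1 3.866 26.917 26.600
2 3.938 18.993 53.690
3 3.308 13.401 76.446
4 2.778 9.456 95.561
5 2.334 6.672 111.618
6 1.960 4.708 125.105
7 1.647 3.322 136.435
final: 136.435 6.778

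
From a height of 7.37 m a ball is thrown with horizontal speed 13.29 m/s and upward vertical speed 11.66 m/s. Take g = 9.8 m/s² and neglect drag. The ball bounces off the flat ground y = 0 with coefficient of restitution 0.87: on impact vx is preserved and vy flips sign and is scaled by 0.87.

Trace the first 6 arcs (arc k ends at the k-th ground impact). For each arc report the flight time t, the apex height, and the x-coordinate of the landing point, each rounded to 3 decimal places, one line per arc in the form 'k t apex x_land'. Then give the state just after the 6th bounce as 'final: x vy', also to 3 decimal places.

Arc 1: start y=7.370, vy=11.660 → t=2.899, apex=14.307, x_land=38.521, impact vy=-16.745
  bounce: vy ← 0.87·16.745 = 14.568
Arc 2: start y=0.000, vy=14.568 → t=2.973, apex=10.829, x_land=78.034, impact vy=-14.568
  bounce: vy ← 0.87·14.568 = 12.675
Arc 3: start y=0.000, vy=12.675 → t=2.587, apex=8.196, x_land=112.411, impact vy=-12.675
  bounce: vy ← 0.87·12.675 = 11.027
Arc 4: start y=0.000, vy=11.027 → t=2.250, apex=6.204, x_land=142.319, impact vy=-11.027
  bounce: vy ← 0.87·11.027 = 9.593
Arc 5: start y=0.000, vy=9.593 → t=1.958, apex=4.696, x_land=168.338, impact vy=-9.593
  bounce: vy ← 0.87·9.593 = 8.346
Arc 6: start y=0.000, vy=8.346 → t=1.703, apex=3.554, x_land=190.975, impact vy=-8.346
  bounce: vy ← 0.87·8.346 = 7.261

1 2.899 14.307 38.521
2 2.973 10.829 78.034
3 2.587 8.196 112.411
4 2.250 6.204 142.319
5 1.958 4.696 168.338
6 1.703 3.554 190.975
final: 190.975 7.261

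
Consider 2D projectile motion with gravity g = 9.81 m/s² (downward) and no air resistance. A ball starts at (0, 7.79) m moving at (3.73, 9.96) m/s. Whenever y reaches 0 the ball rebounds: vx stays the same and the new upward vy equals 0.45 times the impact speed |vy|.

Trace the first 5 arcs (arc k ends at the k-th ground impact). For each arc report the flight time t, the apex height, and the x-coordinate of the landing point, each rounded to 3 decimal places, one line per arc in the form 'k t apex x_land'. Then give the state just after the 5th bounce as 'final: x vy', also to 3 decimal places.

Arc 1: start y=7.790, vy=9.960 → t=2.634, apex=12.846, x_land=9.823, impact vy=-15.876
  bounce: vy ← 0.45·15.876 = 7.144
Arc 2: start y=0.000, vy=7.144 → t=1.456, apex=2.601, x_land=15.256, impact vy=-7.144
  bounce: vy ← 0.45·7.144 = 3.215
Arc 3: start y=0.000, vy=3.215 → t=0.655, apex=0.527, x_land=17.701, impact vy=-3.215
  bounce: vy ← 0.45·3.215 = 1.447
Arc 4: start y=0.000, vy=1.447 → t=0.295, apex=0.107, x_land=18.801, impact vy=-1.447
  bounce: vy ← 0.45·1.447 = 0.651
Arc 5: start y=0.000, vy=0.651 → t=0.133, apex=0.022, x_land=19.296, impact vy=-0.651
  bounce: vy ← 0.45·0.651 = 0.293

1 2.634 12.846 9.823
2 1.456 2.601 15.256
3 0.655 0.527 17.701
4 0.295 0.107 18.801
5 0.133 0.022 19.296
final: 19.296 0.293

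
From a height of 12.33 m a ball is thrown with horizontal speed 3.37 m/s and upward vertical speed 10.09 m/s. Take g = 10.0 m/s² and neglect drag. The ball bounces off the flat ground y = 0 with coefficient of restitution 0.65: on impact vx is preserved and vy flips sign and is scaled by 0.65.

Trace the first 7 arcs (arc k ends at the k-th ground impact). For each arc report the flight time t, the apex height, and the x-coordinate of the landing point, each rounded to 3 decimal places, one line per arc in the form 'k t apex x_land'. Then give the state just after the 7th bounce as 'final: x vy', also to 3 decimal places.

Arc 1: start y=12.330, vy=10.090 → t=2.876, apex=17.420, x_land=9.691, impact vy=-18.666
  bounce: vy ← 0.65·18.666 = 12.133
Arc 2: start y=0.000, vy=12.133 → t=2.427, apex=7.360, x_land=17.868, impact vy=-12.133
  bounce: vy ← 0.65·12.133 = 7.886
Arc 3: start y=0.000, vy=7.886 → t=1.577, apex=3.110, x_land=23.183, impact vy=-7.886
  bounce: vy ← 0.65·7.886 = 5.126
Arc 4: start y=0.000, vy=5.126 → t=1.025, apex=1.314, x_land=26.638, impact vy=-5.126
  bounce: vy ← 0.65·5.126 = 3.332
Arc 5: start y=0.000, vy=3.332 → t=0.666, apex=0.555, x_land=28.884, impact vy=-3.332
  bounce: vy ← 0.65·3.332 = 2.166
Arc 6: start y=0.000, vy=2.166 → t=0.433, apex=0.235, x_land=30.344, impact vy=-2.166
  bounce: vy ← 0.65·2.166 = 1.408
Arc 7: start y=0.000, vy=1.408 → t=0.282, apex=0.099, x_land=31.293, impact vy=-1.408
  bounce: vy ← 0.65·1.408 = 0.915

1 2.876 17.420 9.691
2 2.427 7.360 17.868
3 1.577 3.110 23.183
4 1.025 1.314 26.638
5 0.666 0.555 28.884
6 0.433 0.235 30.344
7 0.282 0.099 31.293
final: 31.293 0.915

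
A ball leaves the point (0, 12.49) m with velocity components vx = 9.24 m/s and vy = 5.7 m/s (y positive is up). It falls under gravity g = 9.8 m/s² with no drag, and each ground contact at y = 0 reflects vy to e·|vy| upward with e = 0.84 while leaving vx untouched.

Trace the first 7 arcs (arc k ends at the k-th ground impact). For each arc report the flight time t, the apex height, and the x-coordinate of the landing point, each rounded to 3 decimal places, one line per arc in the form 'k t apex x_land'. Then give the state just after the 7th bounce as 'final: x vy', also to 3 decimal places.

1 2.281 14.148 21.075
2 2.855 9.983 47.452
3 2.398 7.044 69.609
4 2.014 4.970 88.220
5 1.692 3.507 103.854
6 1.421 2.474 116.986
7 1.194 1.746 128.017
final: 128.017 4.914

Arc 1: start y=12.490, vy=5.700 → t=2.281, apex=14.148, x_land=21.075, impact vy=-16.652
  bounce: vy ← 0.84·16.652 = 13.988
Arc 2: start y=0.000, vy=13.988 → t=2.855, apex=9.983, x_land=47.452, impact vy=-13.988
  bounce: vy ← 0.84·13.988 = 11.750
Arc 3: start y=0.000, vy=11.750 → t=2.398, apex=7.044, x_land=69.609, impact vy=-11.750
  bounce: vy ← 0.84·11.750 = 9.870
Arc 4: start y=0.000, vy=9.870 → t=2.014, apex=4.970, x_land=88.220, impact vy=-9.870
  bounce: vy ← 0.84·9.870 = 8.291
Arc 5: start y=0.000, vy=8.291 → t=1.692, apex=3.507, x_land=103.854, impact vy=-8.291
  bounce: vy ← 0.84·8.291 = 6.964
Arc 6: start y=0.000, vy=6.964 → t=1.421, apex=2.474, x_land=116.986, impact vy=-6.964
  bounce: vy ← 0.84·6.964 = 5.850
Arc 7: start y=0.000, vy=5.850 → t=1.194, apex=1.746, x_land=128.017, impact vy=-5.850
  bounce: vy ← 0.84·5.850 = 4.914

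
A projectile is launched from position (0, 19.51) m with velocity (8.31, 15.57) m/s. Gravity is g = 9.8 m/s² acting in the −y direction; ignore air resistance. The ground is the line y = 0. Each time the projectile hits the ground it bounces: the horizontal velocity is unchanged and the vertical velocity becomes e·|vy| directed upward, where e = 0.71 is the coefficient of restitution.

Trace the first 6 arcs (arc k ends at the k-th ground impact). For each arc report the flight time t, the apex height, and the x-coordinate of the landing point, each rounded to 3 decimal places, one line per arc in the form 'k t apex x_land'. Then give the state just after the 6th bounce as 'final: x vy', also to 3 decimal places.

Arc 1: start y=19.510, vy=15.570 → t=4.139, apex=31.879, x_land=34.399, impact vy=-24.996
  bounce: vy ← 0.71·24.996 = 17.747
Arc 2: start y=0.000, vy=17.747 → t=3.622, apex=16.070, x_land=64.497, impact vy=-17.747
  bounce: vy ← 0.71·17.747 = 12.601
Arc 3: start y=0.000, vy=12.601 → t=2.572, apex=8.101, x_land=85.867, impact vy=-12.601
  bounce: vy ← 0.71·12.601 = 8.946
Arc 4: start y=0.000, vy=8.946 → t=1.826, apex=4.084, x_land=101.039, impact vy=-8.946
  bounce: vy ← 0.71·8.946 = 6.352
Arc 5: start y=0.000, vy=6.352 → t=1.296, apex=2.059, x_land=111.812, impact vy=-6.352
  bounce: vy ← 0.71·6.352 = 4.510
Arc 6: start y=0.000, vy=4.510 → t=0.920, apex=1.038, x_land=119.460, impact vy=-4.510
  bounce: vy ← 0.71·4.510 = 3.202

1 4.139 31.879 34.399
2 3.622 16.070 64.497
3 2.572 8.101 85.867
4 1.826 4.084 101.039
5 1.296 2.059 111.812
6 0.920 1.038 119.460
final: 119.460 3.202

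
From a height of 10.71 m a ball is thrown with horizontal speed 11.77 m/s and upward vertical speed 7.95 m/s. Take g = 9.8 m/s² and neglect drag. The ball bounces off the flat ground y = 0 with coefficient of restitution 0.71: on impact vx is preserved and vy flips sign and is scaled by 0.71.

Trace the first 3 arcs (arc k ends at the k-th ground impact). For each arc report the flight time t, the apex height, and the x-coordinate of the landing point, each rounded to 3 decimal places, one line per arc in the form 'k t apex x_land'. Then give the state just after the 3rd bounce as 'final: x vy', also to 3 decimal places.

Arc 1: start y=10.710, vy=7.950 → t=2.498, apex=13.935, x_land=29.397, impact vy=-16.526
  bounce: vy ← 0.71·16.526 = 11.734
Arc 2: start y=0.000, vy=11.734 → t=2.395, apex=7.024, x_land=57.581, impact vy=-11.734
  bounce: vy ← 0.71·11.734 = 8.331
Arc 3: start y=0.000, vy=8.331 → t=1.700, apex=3.541, x_land=77.592, impact vy=-8.331
  bounce: vy ← 0.71·8.331 = 5.915

1 2.498 13.935 29.397
2 2.395 7.024 57.581
3 1.700 3.541 77.592
final: 77.592 5.915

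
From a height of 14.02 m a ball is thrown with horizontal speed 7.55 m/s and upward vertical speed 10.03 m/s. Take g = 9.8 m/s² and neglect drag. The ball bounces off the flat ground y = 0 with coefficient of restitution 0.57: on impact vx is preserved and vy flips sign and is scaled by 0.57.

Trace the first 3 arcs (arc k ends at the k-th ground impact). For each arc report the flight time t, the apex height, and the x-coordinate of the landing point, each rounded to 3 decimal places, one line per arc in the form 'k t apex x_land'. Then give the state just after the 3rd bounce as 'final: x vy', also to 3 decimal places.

Arc 1: start y=14.020, vy=10.030 → t=3.001, apex=19.153, x_land=22.654, impact vy=-19.375
  bounce: vy ← 0.57·19.375 = 11.044
Arc 2: start y=0.000, vy=11.044 → t=2.254, apex=6.223, x_land=39.670, impact vy=-11.044
  bounce: vy ← 0.57·11.044 = 6.295
Arc 3: start y=0.000, vy=6.295 → t=1.285, apex=2.022, x_land=49.370, impact vy=-6.295
  bounce: vy ← 0.57·6.295 = 3.588

1 3.001 19.153 22.654
2 2.254 6.223 39.670
3 1.285 2.022 49.370
final: 49.370 3.588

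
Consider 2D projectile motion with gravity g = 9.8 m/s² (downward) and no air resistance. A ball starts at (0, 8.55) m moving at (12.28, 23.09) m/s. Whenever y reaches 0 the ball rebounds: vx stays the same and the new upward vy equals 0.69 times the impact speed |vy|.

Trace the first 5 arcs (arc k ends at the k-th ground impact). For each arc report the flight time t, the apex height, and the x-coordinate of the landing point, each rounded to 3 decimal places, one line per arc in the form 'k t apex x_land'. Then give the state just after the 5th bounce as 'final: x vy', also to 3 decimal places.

1 5.057 35.751 62.103
2 3.728 17.021 107.878
3 2.572 8.104 139.463
4 1.775 3.858 161.256
5 1.225 1.837 176.293
final: 176.293 4.140

Arc 1: start y=8.550, vy=23.090 → t=5.057, apex=35.751, x_land=62.103, impact vy=-26.471
  bounce: vy ← 0.69·26.471 = 18.265
Arc 2: start y=0.000, vy=18.265 → t=3.728, apex=17.021, x_land=107.878, impact vy=-18.265
  bounce: vy ← 0.69·18.265 = 12.603
Arc 3: start y=0.000, vy=12.603 → t=2.572, apex=8.104, x_land=139.463, impact vy=-12.603
  bounce: vy ← 0.69·12.603 = 8.696
Arc 4: start y=0.000, vy=8.696 → t=1.775, apex=3.858, x_land=161.256, impact vy=-8.696
  bounce: vy ← 0.69·8.696 = 6.000
Arc 5: start y=0.000, vy=6.000 → t=1.225, apex=1.837, x_land=176.293, impact vy=-6.000
  bounce: vy ← 0.69·6.000 = 4.140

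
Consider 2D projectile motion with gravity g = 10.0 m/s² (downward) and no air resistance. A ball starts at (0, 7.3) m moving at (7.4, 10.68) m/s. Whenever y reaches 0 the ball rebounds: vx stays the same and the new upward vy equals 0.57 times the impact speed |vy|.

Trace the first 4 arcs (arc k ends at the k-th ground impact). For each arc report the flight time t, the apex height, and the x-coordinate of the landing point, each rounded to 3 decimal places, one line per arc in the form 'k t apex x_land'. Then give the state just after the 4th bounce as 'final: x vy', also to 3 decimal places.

1 2.681 13.003 19.837
2 1.838 4.225 33.441
3 1.048 1.373 41.195
4 0.597 0.446 45.616
final: 45.616 1.702

Arc 1: start y=7.300, vy=10.680 → t=2.681, apex=13.003, x_land=19.837, impact vy=-16.126
  bounce: vy ← 0.57·16.126 = 9.192
Arc 2: start y=0.000, vy=9.192 → t=1.838, apex=4.225, x_land=33.441, impact vy=-9.192
  bounce: vy ← 0.57·9.192 = 5.239
Arc 3: start y=0.000, vy=5.239 → t=1.048, apex=1.373, x_land=41.195, impact vy=-5.239
  bounce: vy ← 0.57·5.239 = 2.987
Arc 4: start y=0.000, vy=2.987 → t=0.597, apex=0.446, x_land=45.616, impact vy=-2.987
  bounce: vy ← 0.57·2.987 = 1.702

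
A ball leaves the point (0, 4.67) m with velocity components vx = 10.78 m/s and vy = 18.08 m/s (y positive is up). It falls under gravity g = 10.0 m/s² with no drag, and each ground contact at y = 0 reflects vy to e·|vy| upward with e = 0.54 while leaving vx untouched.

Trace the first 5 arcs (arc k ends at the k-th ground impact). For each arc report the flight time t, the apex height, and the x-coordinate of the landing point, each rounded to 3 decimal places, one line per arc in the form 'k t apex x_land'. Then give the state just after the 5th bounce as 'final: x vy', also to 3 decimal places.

1 3.858 21.014 41.590
2 2.214 6.128 65.458
3 1.196 1.787 78.347
4 0.646 0.521 85.307
5 0.349 0.152 89.065
final: 89.065 0.941

Arc 1: start y=4.670, vy=18.080 → t=3.858, apex=21.014, x_land=41.590, impact vy=-20.501
  bounce: vy ← 0.54·20.501 = 11.070
Arc 2: start y=0.000, vy=11.070 → t=2.214, apex=6.128, x_land=65.458, impact vy=-11.070
  bounce: vy ← 0.54·11.070 = 5.978
Arc 3: start y=0.000, vy=5.978 → t=1.196, apex=1.787, x_land=78.347, impact vy=-5.978
  bounce: vy ← 0.54·5.978 = 3.228
Arc 4: start y=0.000, vy=3.228 → t=0.646, apex=0.521, x_land=85.307, impact vy=-3.228
  bounce: vy ← 0.54·3.228 = 1.743
Arc 5: start y=0.000, vy=1.743 → t=0.349, apex=0.152, x_land=89.065, impact vy=-1.743
  bounce: vy ← 0.54·1.743 = 0.941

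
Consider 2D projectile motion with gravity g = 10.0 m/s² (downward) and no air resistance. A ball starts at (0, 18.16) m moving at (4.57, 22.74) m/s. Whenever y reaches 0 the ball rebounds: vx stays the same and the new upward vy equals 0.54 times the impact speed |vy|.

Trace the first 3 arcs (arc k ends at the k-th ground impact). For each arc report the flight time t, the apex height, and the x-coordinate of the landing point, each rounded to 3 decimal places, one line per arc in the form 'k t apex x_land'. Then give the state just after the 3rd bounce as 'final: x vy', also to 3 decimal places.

1 5.241 44.015 23.951
2 3.204 12.835 38.595
3 1.730 3.743 46.503
final: 46.503 4.672

Arc 1: start y=18.160, vy=22.740 → t=5.241, apex=44.015, x_land=23.951, impact vy=-29.670
  bounce: vy ← 0.54·29.670 = 16.022
Arc 2: start y=0.000, vy=16.022 → t=3.204, apex=12.835, x_land=38.595, impact vy=-16.022
  bounce: vy ← 0.54·16.022 = 8.652
Arc 3: start y=0.000, vy=8.652 → t=1.730, apex=3.743, x_land=46.503, impact vy=-8.652
  bounce: vy ← 0.54·8.652 = 4.672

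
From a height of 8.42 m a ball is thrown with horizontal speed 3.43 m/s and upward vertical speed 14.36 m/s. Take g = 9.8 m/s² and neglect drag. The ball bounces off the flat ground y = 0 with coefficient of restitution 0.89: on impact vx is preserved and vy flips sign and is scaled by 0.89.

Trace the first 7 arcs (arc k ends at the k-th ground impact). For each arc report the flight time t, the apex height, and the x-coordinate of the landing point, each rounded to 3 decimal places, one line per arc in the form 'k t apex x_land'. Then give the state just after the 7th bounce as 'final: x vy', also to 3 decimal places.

Arc 1: start y=8.420, vy=14.360 → t=3.431, apex=18.941, x_land=11.770, impact vy=-19.268
  bounce: vy ← 0.89·19.268 = 17.148
Arc 2: start y=0.000, vy=17.148 → t=3.500, apex=15.003, x_land=23.773, impact vy=-17.148
  bounce: vy ← 0.89·17.148 = 15.262
Arc 3: start y=0.000, vy=15.262 → t=3.115, apex=11.884, x_land=34.457, impact vy=-15.262
  bounce: vy ← 0.89·15.262 = 13.583
Arc 4: start y=0.000, vy=13.583 → t=2.772, apex=9.413, x_land=43.965, impact vy=-13.583
  bounce: vy ← 0.89·13.583 = 12.089
Arc 5: start y=0.000, vy=12.089 → t=2.467, apex=7.456, x_land=52.427, impact vy=-12.089
  bounce: vy ← 0.89·12.089 = 10.759
Arc 6: start y=0.000, vy=10.759 → t=2.196, apex=5.906, x_land=59.959, impact vy=-10.759
  bounce: vy ← 0.89·10.759 = 9.576
Arc 7: start y=0.000, vy=9.576 → t=1.954, apex=4.678, x_land=66.662, impact vy=-9.576
  bounce: vy ← 0.89·9.576 = 8.522

1 3.431 18.941 11.770
2 3.500 15.003 23.773
3 3.115 11.884 34.457
4 2.772 9.413 43.965
5 2.467 7.456 52.427
6 2.196 5.906 59.959
7 1.954 4.678 66.662
final: 66.662 8.522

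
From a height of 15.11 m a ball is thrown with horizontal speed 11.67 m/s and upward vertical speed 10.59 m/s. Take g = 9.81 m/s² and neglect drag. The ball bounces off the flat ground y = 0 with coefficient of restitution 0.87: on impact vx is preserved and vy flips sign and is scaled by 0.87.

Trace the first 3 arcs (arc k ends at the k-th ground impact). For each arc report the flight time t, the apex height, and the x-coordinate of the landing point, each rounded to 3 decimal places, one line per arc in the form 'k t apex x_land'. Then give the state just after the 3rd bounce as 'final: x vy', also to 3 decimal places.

1 3.140 20.826 36.645
2 3.585 15.763 78.486
3 3.119 11.931 114.887
final: 114.887 13.311

Arc 1: start y=15.110, vy=10.590 → t=3.140, apex=20.826, x_land=36.645, impact vy=-20.214
  bounce: vy ← 0.87·20.214 = 17.586
Arc 2: start y=0.000, vy=17.586 → t=3.585, apex=15.763, x_land=78.486, impact vy=-17.586
  bounce: vy ← 0.87·17.586 = 15.300
Arc 3: start y=0.000, vy=15.300 → t=3.119, apex=11.931, x_land=114.887, impact vy=-15.300
  bounce: vy ← 0.87·15.300 = 13.311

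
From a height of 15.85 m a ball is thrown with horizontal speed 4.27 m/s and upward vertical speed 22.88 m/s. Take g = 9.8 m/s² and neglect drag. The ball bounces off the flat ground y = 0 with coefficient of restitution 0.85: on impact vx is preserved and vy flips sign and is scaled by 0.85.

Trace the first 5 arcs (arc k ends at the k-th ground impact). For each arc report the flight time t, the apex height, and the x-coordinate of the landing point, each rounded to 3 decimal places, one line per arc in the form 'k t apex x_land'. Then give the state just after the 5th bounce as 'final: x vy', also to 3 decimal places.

Arc 1: start y=15.850, vy=22.880 → t=5.282, apex=42.559, x_land=22.553, impact vy=-28.882
  bounce: vy ← 0.85·28.882 = 24.549
Arc 2: start y=0.000, vy=24.549 → t=5.010, apex=30.749, x_land=43.946, impact vy=-24.549
  bounce: vy ← 0.85·24.549 = 20.867
Arc 3: start y=0.000, vy=20.867 → t=4.259, apex=22.216, x_land=62.131, impact vy=-20.867
  bounce: vy ← 0.85·20.867 = 17.737
Arc 4: start y=0.000, vy=17.737 → t=3.620, apex=16.051, x_land=77.587, impact vy=-17.737
  bounce: vy ← 0.85·17.737 = 15.076
Arc 5: start y=0.000, vy=15.076 → t=3.077, apex=11.597, x_land=90.725, impact vy=-15.076
  bounce: vy ← 0.85·15.076 = 12.815

1 5.282 42.559 22.553
2 5.010 30.749 43.946
3 4.259 22.216 62.131
4 3.620 16.051 77.587
5 3.077 11.597 90.725
final: 90.725 12.815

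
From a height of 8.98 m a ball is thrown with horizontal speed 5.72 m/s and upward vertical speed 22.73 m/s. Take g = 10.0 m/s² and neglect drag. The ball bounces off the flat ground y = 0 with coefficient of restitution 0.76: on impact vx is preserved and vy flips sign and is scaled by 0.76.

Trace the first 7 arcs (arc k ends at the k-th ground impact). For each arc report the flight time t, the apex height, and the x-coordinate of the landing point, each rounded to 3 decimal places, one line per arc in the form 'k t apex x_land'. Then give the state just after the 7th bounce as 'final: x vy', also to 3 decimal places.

Arc 1: start y=8.980, vy=22.730 → t=4.912, apex=34.813, x_land=28.095, impact vy=-26.387
  bounce: vy ← 0.76·26.387 = 20.054
Arc 2: start y=0.000, vy=20.054 → t=4.011, apex=20.108, x_land=51.036, impact vy=-20.054
  bounce: vy ← 0.76·20.054 = 15.241
Arc 3: start y=0.000, vy=15.241 → t=3.048, apex=11.614, x_land=68.472, impact vy=-15.241
  bounce: vy ← 0.76·15.241 = 11.583
Arc 4: start y=0.000, vy=11.583 → t=2.317, apex=6.708, x_land=81.723, impact vy=-11.583
  bounce: vy ← 0.76·11.583 = 8.803
Arc 5: start y=0.000, vy=8.803 → t=1.761, apex=3.875, x_land=91.794, impact vy=-8.803
  bounce: vy ← 0.76·8.803 = 6.690
Arc 6: start y=0.000, vy=6.690 → t=1.338, apex=2.238, x_land=99.448, impact vy=-6.690
  bounce: vy ← 0.76·6.690 = 5.085
Arc 7: start y=0.000, vy=5.085 → t=1.017, apex=1.293, x_land=105.264, impact vy=-5.085
  bounce: vy ← 0.76·5.085 = 3.864

1 4.912 34.813 28.095
2 4.011 20.108 51.036
3 3.048 11.614 68.472
4 2.317 6.708 81.723
5 1.761 3.875 91.794
6 1.338 2.238 99.448
7 1.017 1.293 105.264
final: 105.264 3.864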